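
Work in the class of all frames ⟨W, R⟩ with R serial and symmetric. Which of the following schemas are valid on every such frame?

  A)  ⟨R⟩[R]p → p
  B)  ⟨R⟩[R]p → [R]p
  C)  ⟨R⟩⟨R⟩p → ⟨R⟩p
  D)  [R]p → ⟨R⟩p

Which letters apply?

(A) the dual of axiom B: valid iff R is symmetric. Every such R is symmetric — valid.
(B) ⟨R⟩[R]p → [R]p is the dual of axiom 5, which corresponds to the euclidean property. Such an R need not be euclidean — not valid.
(C) ⟨R⟩⟨R⟩p → ⟨R⟩p is the dual of axiom 4, which corresponds to transitivity. Such an R need not be transitive — not valid.
(D) [R]p → ⟨R⟩p is axiom D, which corresponds to seriality. Every such R is serial — valid.

A, D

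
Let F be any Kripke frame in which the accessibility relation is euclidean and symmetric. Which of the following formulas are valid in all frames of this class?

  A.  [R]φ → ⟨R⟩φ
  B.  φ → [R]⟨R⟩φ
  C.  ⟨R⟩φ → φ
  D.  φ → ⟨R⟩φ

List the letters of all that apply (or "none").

A symmetric euclidean relation is transitive (uRv and vRw give vRu by symmetry, then uRw by the euclidean condition, applied at v).
(A) axiom D: valid iff R is serial. Such an R need not be serial — not valid.
(B) φ → [R]⟨R⟩φ is axiom B, which corresponds to symmetry. Every such R is symmetric — valid.
(C) ⟨R⟩φ → φ (the converse of T) corresponds to R being a subset of the identity. Such an R need not be a subset of the identity, so not valid.
(D) φ → ⟨R⟩φ (the dual of axiom T) characterises the reflexive frames. Such an R need not be reflexive — not valid.

B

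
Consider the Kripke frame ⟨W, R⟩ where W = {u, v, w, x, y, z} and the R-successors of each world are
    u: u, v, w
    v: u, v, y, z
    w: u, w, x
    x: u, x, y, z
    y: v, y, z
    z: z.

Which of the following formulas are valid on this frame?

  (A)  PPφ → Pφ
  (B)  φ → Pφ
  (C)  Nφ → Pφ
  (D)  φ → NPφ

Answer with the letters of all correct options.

R is reflexive: each world relates to itself.
R is not symmetric: v R z but not z R v.
R is not transitive: u R v and v R y but not u R y.
R is serial: every world has an R-successor.
(A) PPφ → Pφ is the dual of axiom 4; it is valid on a frame exactly when R is transitive. R is not transitive, so not valid.
(B) φ → Pφ is the dual of axiom T, which corresponds to reflexivity. R is reflexive — valid.
(C) Nφ → Pφ is axiom D; it is valid on a frame exactly when R is serial. R is serial, so valid.
(D) axiom B: valid iff R is symmetric. R is not symmetric — not valid.

B, C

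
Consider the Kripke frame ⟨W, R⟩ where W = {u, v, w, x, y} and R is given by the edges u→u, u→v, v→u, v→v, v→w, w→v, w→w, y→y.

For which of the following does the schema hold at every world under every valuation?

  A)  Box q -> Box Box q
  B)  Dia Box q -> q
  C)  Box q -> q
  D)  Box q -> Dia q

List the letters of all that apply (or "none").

B

R is not reflexive: not x R x.
R is symmetric: every R-edge is matched by its reverse.
R is not transitive: u R v and v R w but not u R w.
R is not serial: x has no R-successor.
(A) Box q -> Box Box q is axiom 4, which corresponds to transitivity. R is not transitive — not valid.
(B) the dual of axiom B: valid iff R is symmetric. R is symmetric — valid.
(C) axiom T: valid iff R is reflexive. R is not reflexive — not valid.
(D) axiom D: valid iff R is serial. R is not serial — not valid.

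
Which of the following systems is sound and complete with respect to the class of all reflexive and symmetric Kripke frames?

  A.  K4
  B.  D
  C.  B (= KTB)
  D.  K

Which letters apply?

C

(A) K4 is determined by the class of transitive frames.
(B) D is determined by the class of serial frames.
(C) B (= KTB) is determined by exactly this class.
(D) K is determined by the class of arbitrary frames.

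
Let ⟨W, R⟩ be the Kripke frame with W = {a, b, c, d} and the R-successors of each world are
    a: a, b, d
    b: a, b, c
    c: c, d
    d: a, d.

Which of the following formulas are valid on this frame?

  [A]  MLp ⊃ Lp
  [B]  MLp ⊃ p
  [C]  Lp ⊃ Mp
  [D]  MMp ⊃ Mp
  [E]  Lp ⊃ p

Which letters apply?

C, E

R is reflexive: each world relates to itself.
R is not symmetric: b R c but not c R b.
R is not transitive: a R b and b R c but not a R c.
R is not euclidean: a R b and a R d but not b R d.
R is serial: every world has an R-successor.
(A) the dual of axiom 5: valid iff R is euclidean. R is not euclidean — not valid.
(B) the dual of axiom B: valid iff R is symmetric. R is not symmetric — not valid.
(C) Lp ⊃ Mp is axiom D; it is valid on a frame exactly when R is serial. R is serial, so valid.
(D) the dual of axiom 4: valid iff R is transitive. R is not transitive — not valid.
(E) Lp ⊃ p (axiom T) characterises the reflexive frames. R is reflexive — valid.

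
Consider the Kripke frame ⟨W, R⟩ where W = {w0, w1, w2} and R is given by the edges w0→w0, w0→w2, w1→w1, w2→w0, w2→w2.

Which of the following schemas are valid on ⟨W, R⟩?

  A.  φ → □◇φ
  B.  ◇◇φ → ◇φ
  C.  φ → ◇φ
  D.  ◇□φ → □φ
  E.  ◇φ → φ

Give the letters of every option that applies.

A, B, C, D

R is reflexive: each world relates to itself.
R is symmetric: every R-edge is matched by its reverse.
R is transitive: R is closed under composition.
R is euclidean: any two R-successors of the same world are R-related.
R is not a subset of the identity: w0 R w2 with w0 ≠ w2.
(A) φ → □◇φ is axiom B, which corresponds to symmetry. R is symmetric — valid.
(B) ◇◇φ → ◇φ (the dual of axiom 4) characterises the transitive frames. R is transitive — valid.
(C) the dual of axiom T: valid iff R is reflexive. R is reflexive — valid.
(D) ◇□φ → □φ is the dual of axiom 5; it is valid on a frame exactly when R is euclidean. R is euclidean, so valid.
(E) ◇φ → φ (the converse of T) corresponds to R being a subset of the identity. Here R ⊄ identity, so not valid.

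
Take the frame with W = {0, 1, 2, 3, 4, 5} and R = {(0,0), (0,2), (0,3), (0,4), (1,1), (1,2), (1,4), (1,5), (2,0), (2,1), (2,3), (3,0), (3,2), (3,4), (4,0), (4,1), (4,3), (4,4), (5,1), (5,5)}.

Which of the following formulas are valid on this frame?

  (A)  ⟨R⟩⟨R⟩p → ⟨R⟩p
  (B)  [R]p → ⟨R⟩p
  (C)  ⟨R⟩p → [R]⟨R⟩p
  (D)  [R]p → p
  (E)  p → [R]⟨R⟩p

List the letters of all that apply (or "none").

B, E

R is not reflexive: not 2 R 2.
R is symmetric: every R-edge is matched by its reverse.
R is not transitive: 0 R 2 and 2 R 1 but not 0 R 1.
R is not euclidean: 0 R 2 and 0 R 4 but not 2 R 4.
R is serial: every world has an R-successor.
(A) ⟨R⟩⟨R⟩p → ⟨R⟩p is the dual of axiom 4; it is valid on a frame exactly when R is transitive. R is not transitive, so not valid.
(B) axiom D: valid iff R is serial. R is serial — valid.
(C) ⟨R⟩p → [R]⟨R⟩p (axiom 5) characterises the euclidean frames. R is not euclidean — not valid.
(D) [R]p → p is axiom T, which corresponds to reflexivity. R is not reflexive — not valid.
(E) axiom B: valid iff R is symmetric. R is symmetric — valid.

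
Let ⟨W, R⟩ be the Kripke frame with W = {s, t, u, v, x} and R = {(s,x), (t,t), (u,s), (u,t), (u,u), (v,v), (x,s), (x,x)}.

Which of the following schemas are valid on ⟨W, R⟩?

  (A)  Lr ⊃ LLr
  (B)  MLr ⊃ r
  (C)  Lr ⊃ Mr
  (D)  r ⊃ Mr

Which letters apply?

C

R is not reflexive: not s R s.
R is not symmetric: u R s but not s R u.
R is not transitive: s R x and x R s but not s R s.
R is serial: every world has an R-successor.
(A) Lr ⊃ LLr is axiom 4; it is valid on a frame exactly when R is transitive. R is not transitive, so not valid.
(B) MLr ⊃ r is the dual of axiom B; it is valid on a frame exactly when R is symmetric. R is not symmetric, so not valid.
(C) Lr ⊃ Mr is axiom D; it is valid on a frame exactly when R is serial. R is serial, so valid.
(D) r ⊃ Mr (the dual of axiom T) characterises the reflexive frames. R is not reflexive — not valid.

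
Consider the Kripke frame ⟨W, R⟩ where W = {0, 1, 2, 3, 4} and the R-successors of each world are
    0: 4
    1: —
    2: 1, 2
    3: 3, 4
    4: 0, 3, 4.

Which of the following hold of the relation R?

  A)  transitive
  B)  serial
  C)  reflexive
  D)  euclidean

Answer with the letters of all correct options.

none

(A) not transitive: 0 R 4 and 4 R 0 but not 0 R 0.
(B) not serial: 1 has no R-successor.
(C) not reflexive: not 0 R 0.
(D) not euclidean: 2 R 1 and 2 R 2 but not 1 R 2.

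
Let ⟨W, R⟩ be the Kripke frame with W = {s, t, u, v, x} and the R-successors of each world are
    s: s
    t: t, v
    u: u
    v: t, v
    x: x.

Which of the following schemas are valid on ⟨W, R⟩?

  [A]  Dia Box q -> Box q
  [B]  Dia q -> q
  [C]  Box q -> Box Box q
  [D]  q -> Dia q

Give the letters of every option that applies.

A, C, D

R is reflexive: each world relates to itself.
R is transitive: R is closed under composition.
R is euclidean: any two R-successors of the same world are R-related.
R is not a subset of the identity: t R v with t ≠ v.
(A) Dia Box q -> Box q is the dual of axiom 5; it is valid on a frame exactly when R is euclidean. R is euclidean, so valid.
(B) Dia q -> q is the converse of T; it holds exactly when R ⊆ identity. Here R ⊄ identity — not valid.
(C) Box q -> Box Box q is axiom 4; it is valid on a frame exactly when R is transitive. R is transitive, so valid.
(D) q -> Dia q is the dual of axiom T; it is valid on a frame exactly when R is reflexive. R is reflexive, so valid.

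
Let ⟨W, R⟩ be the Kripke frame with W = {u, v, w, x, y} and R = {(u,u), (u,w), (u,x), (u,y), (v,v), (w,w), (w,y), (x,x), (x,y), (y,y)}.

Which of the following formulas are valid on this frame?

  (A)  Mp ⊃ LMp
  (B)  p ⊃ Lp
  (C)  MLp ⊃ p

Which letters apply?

R is not symmetric: u R w but not w R u.
R is not euclidean: u R w and u R u but not w R u.
R is not a subset of the identity: u R w with u ≠ w.
(A) Mp ⊃ LMp (axiom 5) characterises the euclidean frames. R is not euclidean — not valid.
(B) p ⊃ Lp (equivalent to ◇p→p) corresponds to R being a subset of the identity. Here R ⊄ identity, so not valid.
(C) MLp ⊃ p (the dual of axiom B) characterises the symmetric frames. R is not symmetric — not valid.

none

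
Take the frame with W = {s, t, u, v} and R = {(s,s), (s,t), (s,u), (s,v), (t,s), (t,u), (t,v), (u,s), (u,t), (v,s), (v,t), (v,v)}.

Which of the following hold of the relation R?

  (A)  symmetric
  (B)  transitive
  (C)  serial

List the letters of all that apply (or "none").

(A) symmetric: every R-edge is matched by its reverse.
(B) not transitive: t R s and s R t but not t R t.
(C) serial: every world has an R-successor.

A, C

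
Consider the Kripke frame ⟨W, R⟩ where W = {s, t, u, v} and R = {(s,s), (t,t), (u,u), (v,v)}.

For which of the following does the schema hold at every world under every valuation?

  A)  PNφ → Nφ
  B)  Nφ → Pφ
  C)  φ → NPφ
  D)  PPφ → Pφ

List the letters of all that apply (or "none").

A, B, C, D

R is symmetric: every R-edge is matched by its reverse.
R is transitive: R is closed under composition.
R is euclidean: any two R-successors of the same world are R-related.
R is serial: every world has an R-successor.
(A) PNφ → Nφ is the dual of axiom 5, which corresponds to the euclidean property. R is euclidean — valid.
(B) axiom D: valid iff R is serial. R is serial — valid.
(C) φ → NPφ is axiom B; it is valid on a frame exactly when R is symmetric. R is symmetric, so valid.
(D) the dual of axiom 4: valid iff R is transitive. R is transitive — valid.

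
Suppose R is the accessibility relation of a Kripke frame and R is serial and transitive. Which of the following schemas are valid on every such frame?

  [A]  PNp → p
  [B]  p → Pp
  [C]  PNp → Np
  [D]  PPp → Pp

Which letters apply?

(A) PNp → p is the dual of axiom B, which corresponds to symmetry. Such an R need not be symmetric — not valid.
(B) p → Pp is the dual of axiom T; it is valid on a frame exactly when R is reflexive. Such an R need not be reflexive, so not valid.
(C) PNp → Np is the dual of axiom 5; it is valid on a frame exactly when R is euclidean. Such an R need not be euclidean, so not valid.
(D) PPp → Pp is the dual of axiom 4, which corresponds to transitivity. Every such R is transitive — valid.

D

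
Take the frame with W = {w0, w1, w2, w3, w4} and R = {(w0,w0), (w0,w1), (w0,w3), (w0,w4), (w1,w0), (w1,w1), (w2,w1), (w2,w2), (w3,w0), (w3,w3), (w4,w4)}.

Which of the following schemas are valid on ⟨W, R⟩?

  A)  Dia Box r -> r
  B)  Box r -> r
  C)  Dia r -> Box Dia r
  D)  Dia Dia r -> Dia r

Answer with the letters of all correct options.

B

R is reflexive: each world relates to itself.
R is not symmetric: w0 R w4 but not w4 R w0.
R is not transitive: w1 R w0 and w0 R w3 but not w1 R w3.
R is not euclidean: w0 R w1 and w0 R w3 but not w1 R w3.
(A) Dia Box r -> r is the dual of axiom B; it is valid on a frame exactly when R is symmetric. R is not symmetric, so not valid.
(B) Box r -> r (axiom T) characterises the reflexive frames. R is reflexive — valid.
(C) Dia r -> Box Dia r (axiom 5) characterises the euclidean frames. R is not euclidean — not valid.
(D) Dia Dia r -> Dia r (the dual of axiom 4) characterises the transitive frames. R is not transitive — not valid.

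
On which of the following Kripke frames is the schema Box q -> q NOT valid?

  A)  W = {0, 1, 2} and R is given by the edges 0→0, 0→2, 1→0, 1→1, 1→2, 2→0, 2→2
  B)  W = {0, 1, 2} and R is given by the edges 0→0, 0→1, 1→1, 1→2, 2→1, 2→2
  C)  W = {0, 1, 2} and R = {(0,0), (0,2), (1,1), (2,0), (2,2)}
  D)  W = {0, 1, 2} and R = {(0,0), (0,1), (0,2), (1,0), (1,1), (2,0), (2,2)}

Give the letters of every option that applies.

The schema Box q -> q is axiom T; it is valid on a frame iff R is reflexive.
(A) R is reflexive (each world relates to itself), so the schema is valid here.
(B) R is reflexive (each world relates to itself), so the schema is valid here.
(C) R is reflexive (each world relates to itself), so the schema is valid here.
(D) R is reflexive (each world relates to itself), so the schema is valid here.

none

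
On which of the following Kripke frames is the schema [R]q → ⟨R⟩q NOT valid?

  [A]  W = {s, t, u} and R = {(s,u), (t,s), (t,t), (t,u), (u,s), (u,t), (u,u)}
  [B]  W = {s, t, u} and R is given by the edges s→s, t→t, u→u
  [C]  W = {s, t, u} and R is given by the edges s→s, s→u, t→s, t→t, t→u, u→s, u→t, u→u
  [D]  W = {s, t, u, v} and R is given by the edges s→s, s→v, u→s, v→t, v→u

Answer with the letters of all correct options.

The schema [R]q → ⟨R⟩q is axiom D; it is valid on a frame iff R is serial.
(A) R is serial (every world has an R-successor), so the schema is valid here.
(B) R is serial (every world has an R-successor), so the schema is valid here.
(C) R is serial (every world has an R-successor), so the schema is valid here.
(D) R is not serial (t has no R-successor), so the schema fails here.

D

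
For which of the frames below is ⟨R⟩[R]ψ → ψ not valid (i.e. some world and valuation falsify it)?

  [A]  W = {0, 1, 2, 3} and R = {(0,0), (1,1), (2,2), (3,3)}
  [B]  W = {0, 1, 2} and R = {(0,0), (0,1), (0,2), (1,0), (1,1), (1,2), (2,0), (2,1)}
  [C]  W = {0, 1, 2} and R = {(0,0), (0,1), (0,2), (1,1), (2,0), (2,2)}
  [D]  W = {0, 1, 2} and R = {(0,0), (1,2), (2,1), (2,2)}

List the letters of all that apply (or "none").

C

The schema ⟨R⟩[R]ψ → ψ is the dual of axiom B; it is valid on a frame iff R is symmetric.
(A) R is symmetric (every R-edge is matched by its reverse), so the schema is valid here.
(B) R is symmetric (every R-edge is matched by its reverse), so the schema is valid here.
(C) R is not symmetric (0 R 1 but not 1 R 0), so the schema fails here.
(D) R is symmetric (every R-edge is matched by its reverse), so the schema is valid here.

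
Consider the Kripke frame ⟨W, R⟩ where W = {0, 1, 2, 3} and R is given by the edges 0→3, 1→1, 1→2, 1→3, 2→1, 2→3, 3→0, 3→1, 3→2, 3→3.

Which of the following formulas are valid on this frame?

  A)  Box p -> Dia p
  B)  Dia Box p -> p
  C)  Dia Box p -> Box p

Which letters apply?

A, B

R is symmetric: every R-edge is matched by its reverse.
R is not euclidean: 3 R 0 and 3 R 1 but not 0 R 1.
R is serial: every world has an R-successor.
(A) Box p -> Dia p is axiom D, which corresponds to seriality. R is serial — valid.
(B) Dia Box p -> p (the dual of axiom B) characterises the symmetric frames. R is symmetric — valid.
(C) Dia Box p -> Box p (the dual of axiom 5) characterises the euclidean frames. R is not euclidean — not valid.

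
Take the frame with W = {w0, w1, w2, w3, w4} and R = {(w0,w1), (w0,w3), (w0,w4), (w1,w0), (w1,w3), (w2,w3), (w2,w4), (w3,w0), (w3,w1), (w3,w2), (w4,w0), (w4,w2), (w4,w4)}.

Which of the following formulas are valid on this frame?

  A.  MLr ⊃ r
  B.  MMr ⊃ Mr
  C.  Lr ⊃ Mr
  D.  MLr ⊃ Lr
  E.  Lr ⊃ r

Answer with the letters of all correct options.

A, C

R is not reflexive: not w0 R w0.
R is symmetric: every R-edge is matched by its reverse.
R is not transitive: w0 R w1 and w1 R w0 but not w0 R w0.
R is not euclidean: w0 R w1 and w0 R w4 but not w1 R w4.
R is serial: every world has an R-successor.
(A) MLr ⊃ r is the dual of axiom B; it is valid on a frame exactly when R is symmetric. R is symmetric, so valid.
(B) the dual of axiom 4: valid iff R is transitive. R is not transitive — not valid.
(C) Lr ⊃ Mr is axiom D; it is valid on a frame exactly when R is serial. R is serial, so valid.
(D) the dual of axiom 5: valid iff R is euclidean. R is not euclidean — not valid.
(E) axiom T: valid iff R is reflexive. R is not reflexive — not valid.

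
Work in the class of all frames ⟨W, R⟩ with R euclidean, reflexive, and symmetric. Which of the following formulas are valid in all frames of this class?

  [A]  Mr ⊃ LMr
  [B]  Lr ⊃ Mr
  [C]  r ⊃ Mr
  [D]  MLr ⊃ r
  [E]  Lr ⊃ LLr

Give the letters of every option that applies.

A relation that is euclidean, reflexive, and symmetric is also serial and transitive.
(A) Mr ⊃ LMr (axiom 5) characterises the euclidean frames. Every such R is euclidean — valid.
(B) Lr ⊃ Mr (axiom D) characterises the serial frames. Every such R is serial — valid.
(C) r ⊃ Mr is the dual of axiom T; it is valid on a frame exactly when R is reflexive. Every such R is reflexive, so valid.
(D) MLr ⊃ r is the dual of axiom B, which corresponds to symmetry. Every such R is symmetric — valid.
(E) Lr ⊃ LLr is axiom 4; it is valid on a frame exactly when R is transitive. Every such R is transitive, so valid.

A, B, C, D, E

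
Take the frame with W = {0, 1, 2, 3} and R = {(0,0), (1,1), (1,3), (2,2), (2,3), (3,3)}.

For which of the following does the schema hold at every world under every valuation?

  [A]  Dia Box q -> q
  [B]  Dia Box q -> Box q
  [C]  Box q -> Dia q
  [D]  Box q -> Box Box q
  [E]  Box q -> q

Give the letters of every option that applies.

R is reflexive: each world relates to itself.
R is not symmetric: 1 R 3 but not 3 R 1.
R is transitive: R is closed under composition.
R is not euclidean: 1 R 3 and 1 R 1 but not 3 R 1.
R is serial: every world has an R-successor.
(A) Dia Box q -> q (the dual of axiom B) characterises the symmetric frames. R is not symmetric — not valid.
(B) Dia Box q -> Box q (the dual of axiom 5) characterises the euclidean frames. R is not euclidean — not valid.
(C) Box q -> Dia q is axiom D, which corresponds to seriality. R is serial — valid.
(D) Box q -> Box Box q (axiom 4) characterises the transitive frames. R is transitive — valid.
(E) Box q -> q (axiom T) characterises the reflexive frames. R is reflexive — valid.

C, D, E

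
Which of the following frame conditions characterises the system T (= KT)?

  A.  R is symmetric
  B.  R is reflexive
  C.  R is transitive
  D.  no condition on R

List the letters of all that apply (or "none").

B

(A) this class determines KB, not T (= KT).
(B) T (= KT) is sound and complete for exactly this class.
(C) this class determines K4, not T (= KT).
(D) this class determines K, not T (= KT).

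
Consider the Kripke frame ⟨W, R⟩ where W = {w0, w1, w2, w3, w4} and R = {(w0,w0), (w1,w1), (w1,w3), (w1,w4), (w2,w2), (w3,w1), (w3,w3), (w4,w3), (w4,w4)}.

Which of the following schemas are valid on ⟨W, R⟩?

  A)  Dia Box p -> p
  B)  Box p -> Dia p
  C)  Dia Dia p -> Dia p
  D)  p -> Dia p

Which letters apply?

R is reflexive: each world relates to itself.
R is not symmetric: w1 R w4 but not w4 R w1.
R is not transitive: w3 R w1 and w1 R w4 but not w3 R w4.
R is serial: every world has an R-successor.
(A) Dia Box p -> p is the dual of axiom B; it is valid on a frame exactly when R is symmetric. R is not symmetric, so not valid.
(B) Box p -> Dia p (axiom D) characterises the serial frames. R is serial — valid.
(C) Dia Dia p -> Dia p is the dual of axiom 4, which corresponds to transitivity. R is not transitive — not valid.
(D) p -> Dia p is the dual of axiom T; it is valid on a frame exactly when R is reflexive. R is reflexive, so valid.

B, D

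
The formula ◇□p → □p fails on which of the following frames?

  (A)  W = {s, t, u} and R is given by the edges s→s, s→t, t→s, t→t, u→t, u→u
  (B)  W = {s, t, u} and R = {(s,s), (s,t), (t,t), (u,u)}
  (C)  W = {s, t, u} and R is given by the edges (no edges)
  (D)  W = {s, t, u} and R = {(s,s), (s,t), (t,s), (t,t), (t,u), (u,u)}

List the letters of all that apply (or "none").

A, B, D

The schema ◇□p → □p is the dual of axiom 5; it is valid on a frame iff R is euclidean.
(A) R is not euclidean (u R t and u R u but not t R u), so the schema fails here.
(B) R is not euclidean (s R t and s R s but not t R s), so the schema fails here.
(C) R is euclidean (any two R-successors of the same world are R-related), so the schema is valid here.
(D) R is not euclidean (t R s and t R u but not s R u), so the schema fails here.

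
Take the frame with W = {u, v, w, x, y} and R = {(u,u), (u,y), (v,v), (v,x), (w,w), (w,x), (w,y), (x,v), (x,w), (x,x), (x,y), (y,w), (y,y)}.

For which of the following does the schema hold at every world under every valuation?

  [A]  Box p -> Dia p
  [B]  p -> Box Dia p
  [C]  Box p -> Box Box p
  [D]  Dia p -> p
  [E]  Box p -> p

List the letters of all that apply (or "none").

A, E

R is reflexive: each world relates to itself.
R is not symmetric: u R y but not y R u.
R is not transitive: u R y and y R w but not u R w.
R is serial: every world has an R-successor.
R is not a subset of the identity: u R y with u ≠ y.
(A) Box p -> Dia p is axiom D, which corresponds to seriality. R is serial — valid.
(B) p -> Box Dia p is axiom B, which corresponds to symmetry. R is not symmetric — not valid.
(C) axiom 4: valid iff R is transitive. R is not transitive — not valid.
(D) Dia p -> p (the converse of T) corresponds to R being a subset of the identity. Here R ⊄ identity, so not valid.
(E) Box p -> p is axiom T; it is valid on a frame exactly when R is reflexive. R is reflexive, so valid.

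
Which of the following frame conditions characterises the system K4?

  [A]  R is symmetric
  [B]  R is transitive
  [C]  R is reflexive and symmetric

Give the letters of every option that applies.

(A) this class determines KB, not K4.
(B) K4 is sound and complete for exactly this class.
(C) this class determines B (= KTB), not K4.

B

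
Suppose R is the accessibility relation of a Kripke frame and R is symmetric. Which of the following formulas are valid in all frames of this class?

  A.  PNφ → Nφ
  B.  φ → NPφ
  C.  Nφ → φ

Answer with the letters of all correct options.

B

(A) PNφ → Nφ is the dual of axiom 5, which corresponds to the euclidean property. Such an R need not be euclidean — not valid.
(B) axiom B: valid iff R is symmetric. Every such R is symmetric — valid.
(C) Nφ → φ is axiom T; it is valid on a frame exactly when R is reflexive. Such an R need not be reflexive, so not valid.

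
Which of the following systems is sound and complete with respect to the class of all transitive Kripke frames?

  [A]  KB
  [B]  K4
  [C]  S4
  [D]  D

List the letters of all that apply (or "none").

(A) KB is determined by the class of symmetric frames.
(B) K4 is determined by exactly this class.
(C) S4 is determined by the class of reflexive and transitive frames.
(D) D is determined by the class of serial frames.

B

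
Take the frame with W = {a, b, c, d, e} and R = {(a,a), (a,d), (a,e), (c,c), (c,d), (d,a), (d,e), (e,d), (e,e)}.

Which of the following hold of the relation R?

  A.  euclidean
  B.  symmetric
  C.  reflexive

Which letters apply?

none

(A) not euclidean: a R e and a R a but not e R a.
(B) not symmetric: a R e but not e R a.
(C) not reflexive: not b R b.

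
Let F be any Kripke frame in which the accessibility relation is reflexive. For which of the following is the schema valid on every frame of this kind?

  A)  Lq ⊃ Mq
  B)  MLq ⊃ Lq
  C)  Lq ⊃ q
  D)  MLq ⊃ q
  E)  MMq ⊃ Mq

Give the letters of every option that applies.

A reflexive relation is serial.
(A) Lq ⊃ Mq is axiom D, which corresponds to seriality. Every such R is serial — valid.
(B) the dual of axiom 5: valid iff R is euclidean. Such an R need not be euclidean — not valid.
(C) axiom T: valid iff R is reflexive. Every such R is reflexive — valid.
(D) MLq ⊃ q is the dual of axiom B; it is valid on a frame exactly when R is symmetric. Such an R need not be symmetric, so not valid.
(E) MMq ⊃ Mq (the dual of axiom 4) characterises the transitive frames. Such an R need not be transitive — not valid.

A, C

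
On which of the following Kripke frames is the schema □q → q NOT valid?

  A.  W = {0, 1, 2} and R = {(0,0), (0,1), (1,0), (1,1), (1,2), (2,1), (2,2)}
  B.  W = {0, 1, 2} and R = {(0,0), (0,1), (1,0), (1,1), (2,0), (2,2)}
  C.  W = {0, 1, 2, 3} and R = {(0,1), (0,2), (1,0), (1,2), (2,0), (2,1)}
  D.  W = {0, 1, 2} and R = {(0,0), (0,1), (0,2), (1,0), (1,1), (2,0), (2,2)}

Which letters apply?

C

The schema □q → q is axiom T; it is valid on a frame iff R is reflexive.
(A) R is reflexive (each world relates to itself), so the schema is valid here.
(B) R is reflexive (each world relates to itself), so the schema is valid here.
(C) R is not reflexive (not 0 R 0), so the schema fails here.
(D) R is reflexive (each world relates to itself), so the schema is valid here.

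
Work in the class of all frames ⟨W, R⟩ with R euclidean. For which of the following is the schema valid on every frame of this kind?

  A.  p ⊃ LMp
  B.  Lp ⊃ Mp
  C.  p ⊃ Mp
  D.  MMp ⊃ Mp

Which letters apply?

(A) p ⊃ LMp is axiom B, which corresponds to symmetry. Such an R need not be symmetric — not valid.
(B) Lp ⊃ Mp is axiom D; it is valid on a frame exactly when R is serial. Such an R need not be serial, so not valid.
(C) p ⊃ Mp (the dual of axiom T) characterises the reflexive frames. Such an R need not be reflexive — not valid.
(D) MMp ⊃ Mp is the dual of axiom 4; it is valid on a frame exactly when R is transitive. Such an R need not be transitive, so not valid.

none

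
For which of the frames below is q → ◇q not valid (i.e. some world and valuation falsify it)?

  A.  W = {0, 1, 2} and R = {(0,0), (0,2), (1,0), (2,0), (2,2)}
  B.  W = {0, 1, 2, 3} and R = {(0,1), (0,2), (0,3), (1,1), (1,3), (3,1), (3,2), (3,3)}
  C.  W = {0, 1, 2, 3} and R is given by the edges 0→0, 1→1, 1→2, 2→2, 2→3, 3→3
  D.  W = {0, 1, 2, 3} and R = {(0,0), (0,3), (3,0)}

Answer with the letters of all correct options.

The schema q → ◇q is the dual of axiom T; it is valid on a frame iff R is reflexive.
(A) R is not reflexive (not 1 R 1), so the schema fails here.
(B) R is not reflexive (not 0 R 0), so the schema fails here.
(C) R is reflexive (each world relates to itself), so the schema is valid here.
(D) R is not reflexive (not 1 R 1), so the schema fails here.

A, B, D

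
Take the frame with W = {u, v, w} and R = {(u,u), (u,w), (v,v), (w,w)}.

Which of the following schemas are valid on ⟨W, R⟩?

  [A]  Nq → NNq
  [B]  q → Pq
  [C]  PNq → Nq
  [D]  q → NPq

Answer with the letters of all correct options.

R is reflexive: each world relates to itself.
R is not symmetric: u R w but not w R u.
R is transitive: R is closed under composition.
R is not euclidean: u R w and u R u but not w R u.
(A) Nq → NNq is axiom 4, which corresponds to transitivity. R is transitive — valid.
(B) q → Pq (the dual of axiom T) characterises the reflexive frames. R is reflexive — valid.
(C) the dual of axiom 5: valid iff R is euclidean. R is not euclidean — not valid.
(D) q → NPq is axiom B, which corresponds to symmetry. R is not symmetric — not valid.

A, B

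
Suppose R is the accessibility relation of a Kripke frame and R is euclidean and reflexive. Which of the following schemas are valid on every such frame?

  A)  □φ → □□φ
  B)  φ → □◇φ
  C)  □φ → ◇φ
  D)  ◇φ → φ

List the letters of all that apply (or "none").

A, B, C

A reflexive euclidean relation is also symmetric (from wRw and wRv the euclidean condition gives vRw) and hence transitive; it is an equivalence relation.
(A) □φ → □□φ (axiom 4) characterises the transitive frames. Every such R is transitive — valid.
(B) φ → □◇φ is axiom B; it is valid on a frame exactly when R is symmetric. Every such R is symmetric, so valid.
(C) □φ → ◇φ is axiom D, which corresponds to seriality. Every such R is serial — valid.
(D) ◇φ → φ (the converse of T) corresponds to R being a subset of the identity. Such an R need not be a subset of the identity, so not valid.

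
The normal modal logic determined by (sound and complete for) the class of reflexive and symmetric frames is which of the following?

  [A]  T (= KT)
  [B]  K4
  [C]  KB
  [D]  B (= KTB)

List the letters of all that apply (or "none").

(A) T (= KT) is determined by the class of reflexive frames.
(B) K4 is determined by the class of transitive frames.
(C) KB is determined by the class of symmetric frames.
(D) B (= KTB) is determined by exactly this class.

D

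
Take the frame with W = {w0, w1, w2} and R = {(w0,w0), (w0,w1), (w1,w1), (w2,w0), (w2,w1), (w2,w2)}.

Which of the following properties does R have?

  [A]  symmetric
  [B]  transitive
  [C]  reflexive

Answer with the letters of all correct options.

(A) not symmetric: w0 R w1 but not w1 R w0.
(B) transitive: R is closed under composition.
(C) reflexive: each world relates to itself.

B, C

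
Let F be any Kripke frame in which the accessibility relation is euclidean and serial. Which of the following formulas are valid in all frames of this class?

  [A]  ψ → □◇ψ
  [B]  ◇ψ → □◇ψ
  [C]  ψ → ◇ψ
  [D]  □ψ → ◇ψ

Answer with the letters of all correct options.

B, D

(A) ψ → □◇ψ is axiom B, which corresponds to symmetry. Such an R need not be symmetric — not valid.
(B) ◇ψ → □◇ψ (axiom 5) characterises the euclidean frames. Every such R is euclidean — valid.
(C) ψ → ◇ψ is the dual of axiom T; it is valid on a frame exactly when R is reflexive. Such an R need not be reflexive, so not valid.
(D) axiom D: valid iff R is serial. Every such R is serial — valid.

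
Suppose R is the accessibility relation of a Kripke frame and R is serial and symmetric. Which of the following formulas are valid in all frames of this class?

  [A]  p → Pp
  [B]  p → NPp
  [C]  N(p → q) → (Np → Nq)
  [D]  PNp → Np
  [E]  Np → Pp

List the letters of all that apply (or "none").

(A) p → Pp is the dual of axiom T, which corresponds to reflexivity. Such an R need not be reflexive — not valid.
(B) p → NPp is axiom B, which corresponds to symmetry. Every such R is symmetric — valid.
(C) this is just K, valid on every normal frame.
(D) PNp → Np is the dual of axiom 5, which corresponds to the euclidean property. Such an R need not be euclidean — not valid.
(E) axiom D: valid iff R is serial. Every such R is serial — valid.

B, C, E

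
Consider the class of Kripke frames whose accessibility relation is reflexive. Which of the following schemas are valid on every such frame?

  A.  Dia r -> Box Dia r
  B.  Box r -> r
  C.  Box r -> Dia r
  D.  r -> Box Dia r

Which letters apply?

A reflexive relation is serial.
(A) axiom 5: valid iff R is euclidean. Such an R need not be euclidean — not valid.
(B) axiom T: valid iff R is reflexive. Every such R is reflexive — valid.
(C) axiom D: valid iff R is serial. Every such R is serial — valid.
(D) axiom B: valid iff R is symmetric. Such an R need not be symmetric — not valid.

B, C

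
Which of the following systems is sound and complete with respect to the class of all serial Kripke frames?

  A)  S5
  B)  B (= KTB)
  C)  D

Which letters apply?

C

(A) S5 is determined by the class of reflexive, symmetric, and transitive frames.
(B) B (= KTB) is determined by the class of reflexive and symmetric frames.
(C) D is determined by exactly this class.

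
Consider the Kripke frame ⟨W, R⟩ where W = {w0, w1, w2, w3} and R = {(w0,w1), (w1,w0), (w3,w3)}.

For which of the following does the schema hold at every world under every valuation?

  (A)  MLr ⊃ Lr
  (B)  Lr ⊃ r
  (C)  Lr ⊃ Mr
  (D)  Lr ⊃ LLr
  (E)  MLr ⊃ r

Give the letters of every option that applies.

R is not reflexive: not w0 R w0.
R is symmetric: every R-edge is matched by its reverse.
R is not transitive: w0 R w1 and w1 R w0 but not w0 R w0.
R is not euclidean: w0 R w1 and w0 R w1 but not w1 R w1.
R is not serial: w2 has no R-successor.
(A) the dual of axiom 5: valid iff R is euclidean. R is not euclidean — not valid.
(B) Lr ⊃ r (axiom T) characterises the reflexive frames. R is not reflexive — not valid.
(C) axiom D: valid iff R is serial. R is not serial — not valid.
(D) Lr ⊃ LLr (axiom 4) characterises the transitive frames. R is not transitive — not valid.
(E) MLr ⊃ r is the dual of axiom B; it is valid on a frame exactly when R is symmetric. R is symmetric, so valid.

E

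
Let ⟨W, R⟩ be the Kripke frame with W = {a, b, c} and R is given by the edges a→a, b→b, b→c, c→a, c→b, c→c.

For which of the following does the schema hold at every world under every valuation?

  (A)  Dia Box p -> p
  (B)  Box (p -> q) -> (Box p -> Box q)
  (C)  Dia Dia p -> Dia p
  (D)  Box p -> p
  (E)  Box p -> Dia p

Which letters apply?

R is reflexive: each world relates to itself.
R is not symmetric: c R a but not a R c.
R is not transitive: b R c and c R a but not b R a.
R is serial: every world has an R-successor.
(A) Dia Box p -> p is the dual of axiom B; it is valid on a frame exactly when R is symmetric. R is not symmetric, so not valid.
(B) Box (p -> q) -> (Box p -> Box q) is the K axiom; it holds on all frames — valid.
(C) Dia Dia p -> Dia p is the dual of axiom 4, which corresponds to transitivity. R is not transitive — not valid.
(D) Box p -> p is axiom T; it is valid on a frame exactly when R is reflexive. R is reflexive, so valid.
(E) Box p -> Dia p is axiom D; it is valid on a frame exactly when R is serial. R is serial, so valid.

B, D, E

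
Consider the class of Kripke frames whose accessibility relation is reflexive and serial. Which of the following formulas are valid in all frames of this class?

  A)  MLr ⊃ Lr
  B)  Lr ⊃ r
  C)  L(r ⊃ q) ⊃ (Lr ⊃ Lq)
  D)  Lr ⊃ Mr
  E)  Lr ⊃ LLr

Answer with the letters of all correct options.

B, C, D

(A) MLr ⊃ Lr is the dual of axiom 5; it is valid on a frame exactly when R is euclidean. Such an R need not be euclidean, so not valid.
(B) Lr ⊃ r (axiom T) characterises the reflexive frames. Every such R is reflexive — valid.
(C) L(r ⊃ q) ⊃ (Lr ⊃ Lq) is axiom K, valid on every Kripke frame — valid.
(D) Lr ⊃ Mr is axiom D, which corresponds to seriality. Every such R is serial — valid.
(E) Lr ⊃ LLr is axiom 4; it is valid on a frame exactly when R is transitive. Such an R need not be transitive, so not valid.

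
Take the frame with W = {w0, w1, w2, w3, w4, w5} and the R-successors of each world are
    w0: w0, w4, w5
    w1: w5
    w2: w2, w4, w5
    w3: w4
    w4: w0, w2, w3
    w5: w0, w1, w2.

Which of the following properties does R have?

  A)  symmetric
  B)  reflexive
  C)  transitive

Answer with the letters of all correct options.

A

(A) symmetric: every R-edge is matched by its reverse.
(B) not reflexive: not w1 R w1.
(C) not transitive: w0 R w4 and w4 R w2 but not w0 R w2.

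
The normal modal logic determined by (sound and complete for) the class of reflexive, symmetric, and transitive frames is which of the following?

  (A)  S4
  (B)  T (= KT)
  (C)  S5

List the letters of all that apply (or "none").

(A) S4 is determined by the class of reflexive and transitive frames.
(B) T (= KT) is determined by the class of reflexive frames.
(C) S5 is determined by exactly this class.

C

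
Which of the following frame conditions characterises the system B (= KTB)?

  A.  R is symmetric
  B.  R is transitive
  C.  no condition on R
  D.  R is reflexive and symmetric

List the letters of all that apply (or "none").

D

(A) this class determines KB, not B (= KTB).
(B) this class determines K4, not B (= KTB).
(C) this class determines K, not B (= KTB).
(D) B (= KTB) is sound and complete for exactly this class.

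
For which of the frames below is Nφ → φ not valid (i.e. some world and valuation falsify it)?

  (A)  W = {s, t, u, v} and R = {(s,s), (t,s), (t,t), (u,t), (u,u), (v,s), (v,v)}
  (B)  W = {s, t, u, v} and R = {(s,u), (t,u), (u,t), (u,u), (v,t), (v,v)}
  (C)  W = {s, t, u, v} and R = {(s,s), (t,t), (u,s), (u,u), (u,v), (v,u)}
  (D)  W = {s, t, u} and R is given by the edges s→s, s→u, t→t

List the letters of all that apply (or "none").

The schema Nφ → φ is axiom T; it is valid on a frame iff R is reflexive.
(A) R is reflexive (each world relates to itself), so the schema is valid here.
(B) R is not reflexive (not s R s), so the schema fails here.
(C) R is not reflexive (not v R v), so the schema fails here.
(D) R is not reflexive (not u R u), so the schema fails here.

B, C, D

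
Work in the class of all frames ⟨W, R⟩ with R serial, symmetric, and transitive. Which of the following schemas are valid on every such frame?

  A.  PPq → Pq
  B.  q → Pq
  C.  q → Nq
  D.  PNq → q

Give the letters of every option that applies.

A serial symmetric transitive relation is reflexive (take any v with uRv; symmetry gives vRu and transitivity gives uRu), hence an equivalence relation.
(A) PPq → Pq (the dual of axiom 4) characterises the transitive frames. Every such R is transitive — valid.
(B) q → Pq is the dual of axiom T, which corresponds to reflexivity. Every such R is reflexive — valid.
(C) q → Nq is equivalent to ◇p→p; it holds exactly when R ⊆ identity. Such an R need not be a subset of the identity — not valid.
(D) the dual of axiom B: valid iff R is symmetric. Every such R is symmetric — valid.

A, B, D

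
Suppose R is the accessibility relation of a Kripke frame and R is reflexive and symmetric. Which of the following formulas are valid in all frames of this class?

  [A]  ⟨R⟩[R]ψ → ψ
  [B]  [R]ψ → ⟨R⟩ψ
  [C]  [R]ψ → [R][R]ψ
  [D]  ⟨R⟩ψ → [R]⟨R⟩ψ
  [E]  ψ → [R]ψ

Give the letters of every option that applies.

Reflexive relations are serial.
(A) the dual of axiom B: valid iff R is symmetric. Every such R is symmetric — valid.
(B) [R]ψ → ⟨R⟩ψ (axiom D) characterises the serial frames. Every such R is serial — valid.
(C) axiom 4: valid iff R is transitive. Such an R need not be transitive — not valid.
(D) ⟨R⟩ψ → [R]⟨R⟩ψ is axiom 5, which corresponds to the euclidean property. Such an R need not be euclidean — not valid.
(E) ψ → [R]ψ is equivalent to ◇p→p; it holds exactly when R ⊆ identity. Such an R need not be a subset of the identity — not valid.

A, B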